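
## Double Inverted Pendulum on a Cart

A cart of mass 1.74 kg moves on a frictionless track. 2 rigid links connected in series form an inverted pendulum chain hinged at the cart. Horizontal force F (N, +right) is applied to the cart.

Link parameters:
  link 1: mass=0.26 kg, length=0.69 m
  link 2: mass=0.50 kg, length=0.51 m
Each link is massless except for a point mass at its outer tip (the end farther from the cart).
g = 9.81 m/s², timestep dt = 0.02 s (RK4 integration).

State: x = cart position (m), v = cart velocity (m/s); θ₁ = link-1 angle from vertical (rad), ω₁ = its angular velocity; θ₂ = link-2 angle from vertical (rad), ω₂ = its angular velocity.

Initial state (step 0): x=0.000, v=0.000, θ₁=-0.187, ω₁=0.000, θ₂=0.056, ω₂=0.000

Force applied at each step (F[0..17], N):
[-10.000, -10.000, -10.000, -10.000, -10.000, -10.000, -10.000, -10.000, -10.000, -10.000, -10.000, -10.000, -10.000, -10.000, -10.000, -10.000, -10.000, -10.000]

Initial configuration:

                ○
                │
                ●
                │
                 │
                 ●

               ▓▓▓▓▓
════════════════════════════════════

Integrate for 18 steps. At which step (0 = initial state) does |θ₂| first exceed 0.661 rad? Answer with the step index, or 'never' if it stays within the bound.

apply F[0]=-10.000 → step 1: x=-0.001, v=-0.100, θ₁=-0.187, ω₁=-0.035, θ₂=0.059, ω₂=0.263
apply F[1]=-10.000 → step 2: x=-0.004, v=-0.199, θ₁=-0.188, ω₁=-0.072, θ₂=0.067, ω₂=0.530
apply F[2]=-10.000 → step 3: x=-0.009, v=-0.299, θ₁=-0.190, ω₁=-0.111, θ₂=0.080, ω₂=0.804
apply F[3]=-10.000 → step 4: x=-0.016, v=-0.399, θ₁=-0.193, ω₁=-0.153, θ₂=0.099, ω₂=1.088
apply F[4]=-10.000 → step 5: x=-0.025, v=-0.499, θ₁=-0.196, ω₁=-0.198, θ₂=0.123, ω₂=1.384
apply F[5]=-10.000 → step 6: x=-0.036, v=-0.600, θ₁=-0.201, ω₁=-0.244, θ₂=0.154, ω₂=1.691
apply F[6]=-10.000 → step 7: x=-0.049, v=-0.702, θ₁=-0.206, ω₁=-0.288, θ₂=0.191, ω₂=2.009
apply F[7]=-10.000 → step 8: x=-0.064, v=-0.804, θ₁=-0.212, ω₁=-0.327, θ₂=0.235, ω₂=2.333
apply F[8]=-10.000 → step 9: x=-0.081, v=-0.908, θ₁=-0.219, ω₁=-0.356, θ₂=0.284, ω₂=2.660
apply F[9]=-10.000 → step 10: x=-0.100, v=-1.012, θ₁=-0.226, ω₁=-0.367, θ₂=0.341, ω₂=2.984
apply F[10]=-10.000 → step 11: x=-0.122, v=-1.117, θ₁=-0.234, ω₁=-0.356, θ₂=0.404, ω₂=3.302
apply F[11]=-10.000 → step 12: x=-0.145, v=-1.223, θ₁=-0.240, ω₁=-0.319, θ₂=0.473, ω₂=3.612
apply F[12]=-10.000 → step 13: x=-0.171, v=-1.330, θ₁=-0.246, ω₁=-0.249, θ₂=0.548, ω₂=3.912
apply F[13]=-10.000 → step 14: x=-0.198, v=-1.437, θ₁=-0.250, ω₁=-0.144, θ₂=0.629, ω₂=4.206
apply F[14]=-10.000 → step 15: x=-0.228, v=-1.546, θ₁=-0.252, ω₁=-0.001, θ₂=0.716, ω₂=4.494
apply F[15]=-10.000 → step 16: x=-0.260, v=-1.654, θ₁=-0.250, ω₁=0.185, θ₂=0.809, ω₂=4.781
apply F[16]=-10.000 → step 17: x=-0.294, v=-1.763, θ₁=-0.244, ω₁=0.416, θ₂=0.908, ω₂=5.069
apply F[17]=-10.000 → step 18: x=-0.331, v=-1.872, θ₁=-0.233, ω₁=0.697, θ₂=1.012, ω₂=5.361
|θ₂| = 0.716 > 0.661 first at step 15.

Answer: 15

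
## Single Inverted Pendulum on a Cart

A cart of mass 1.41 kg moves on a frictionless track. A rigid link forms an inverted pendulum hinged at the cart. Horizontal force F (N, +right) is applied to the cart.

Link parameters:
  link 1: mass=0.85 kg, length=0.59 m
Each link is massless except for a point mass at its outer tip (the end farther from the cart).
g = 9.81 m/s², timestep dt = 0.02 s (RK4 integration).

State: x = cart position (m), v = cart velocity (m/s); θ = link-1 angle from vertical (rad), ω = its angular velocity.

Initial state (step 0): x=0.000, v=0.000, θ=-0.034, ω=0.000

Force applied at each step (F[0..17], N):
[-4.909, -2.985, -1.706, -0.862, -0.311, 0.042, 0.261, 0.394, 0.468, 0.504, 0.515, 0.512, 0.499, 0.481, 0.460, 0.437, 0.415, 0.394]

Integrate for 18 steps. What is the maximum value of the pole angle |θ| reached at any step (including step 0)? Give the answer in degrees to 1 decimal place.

apply F[0]=-4.909 → step 1: x=-0.001, v=-0.066, θ=-0.033, ω=0.100
apply F[1]=-2.985 → step 2: x=-0.002, v=-0.104, θ=-0.030, ω=0.155
apply F[2]=-1.706 → step 3: x=-0.005, v=-0.125, θ=-0.027, ω=0.180
apply F[3]=-0.862 → step 4: x=-0.007, v=-0.134, θ=-0.023, ω=0.188
apply F[4]=-0.311 → step 5: x=-0.010, v=-0.136, θ=-0.020, ω=0.184
apply F[5]=+0.042 → step 6: x=-0.013, v=-0.133, θ=-0.016, ω=0.173
apply F[6]=+0.261 → step 7: x=-0.015, v=-0.128, θ=-0.013, ω=0.159
apply F[7]=+0.394 → step 8: x=-0.018, v=-0.121, θ=-0.010, ω=0.144
apply F[8]=+0.468 → step 9: x=-0.020, v=-0.113, θ=-0.007, ω=0.128
apply F[9]=+0.504 → step 10: x=-0.022, v=-0.106, θ=-0.005, ω=0.113
apply F[10]=+0.515 → step 11: x=-0.024, v=-0.098, θ=-0.003, ω=0.098
apply F[11]=+0.512 → step 12: x=-0.026, v=-0.090, θ=-0.001, ω=0.085
apply F[12]=+0.499 → step 13: x=-0.028, v=-0.083, θ=0.001, ω=0.073
apply F[13]=+0.481 → step 14: x=-0.030, v=-0.077, θ=0.002, ω=0.062
apply F[14]=+0.460 → step 15: x=-0.031, v=-0.070, θ=0.003, ω=0.053
apply F[15]=+0.437 → step 16: x=-0.032, v=-0.065, θ=0.004, ω=0.044
apply F[16]=+0.415 → step 17: x=-0.034, v=-0.059, θ=0.005, ω=0.037
apply F[17]=+0.394 → step 18: x=-0.035, v=-0.054, θ=0.006, ω=0.030
Max |angle| over trajectory = 0.034 rad = 1.9°.

Answer: 1.9°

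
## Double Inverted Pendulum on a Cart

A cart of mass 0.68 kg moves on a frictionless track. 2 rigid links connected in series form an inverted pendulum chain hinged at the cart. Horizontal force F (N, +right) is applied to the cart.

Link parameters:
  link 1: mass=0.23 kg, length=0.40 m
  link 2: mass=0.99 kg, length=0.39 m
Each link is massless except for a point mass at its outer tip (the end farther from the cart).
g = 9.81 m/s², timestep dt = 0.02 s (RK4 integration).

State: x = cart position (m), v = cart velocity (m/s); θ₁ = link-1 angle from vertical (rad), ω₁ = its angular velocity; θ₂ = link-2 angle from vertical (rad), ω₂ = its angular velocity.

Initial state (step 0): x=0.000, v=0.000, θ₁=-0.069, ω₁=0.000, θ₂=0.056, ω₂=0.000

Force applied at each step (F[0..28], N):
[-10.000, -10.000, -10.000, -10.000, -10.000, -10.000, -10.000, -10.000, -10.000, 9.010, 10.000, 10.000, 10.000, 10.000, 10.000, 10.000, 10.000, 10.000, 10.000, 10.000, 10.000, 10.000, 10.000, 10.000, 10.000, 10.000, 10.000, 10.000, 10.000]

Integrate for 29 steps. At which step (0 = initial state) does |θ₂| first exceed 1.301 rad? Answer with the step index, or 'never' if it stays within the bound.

apply F[0]=-10.000 → step 1: x=-0.003, v=-0.270, θ₁=-0.065, ω₁=0.374, θ₂=0.059, ω₂=0.339
apply F[1]=-10.000 → step 2: x=-0.011, v=-0.543, θ₁=-0.054, ω₁=0.768, θ₂=0.069, ω₂=0.667
apply F[2]=-10.000 → step 3: x=-0.024, v=-0.822, θ₁=-0.034, ω₁=1.205, θ₂=0.086, ω₂=0.973
apply F[3]=-10.000 → step 4: x=-0.044, v=-1.110, θ₁=-0.005, ω₁=1.707, θ₂=0.108, ω₂=1.240
apply F[4]=-10.000 → step 5: x=-0.069, v=-1.407, θ₁=0.035, ω₁=2.297, θ₂=0.135, ω₂=1.447
apply F[5]=-10.000 → step 6: x=-0.100, v=-1.712, θ₁=0.087, ω₁=2.990, θ₂=0.165, ω₂=1.575
apply F[6]=-10.000 → step 7: x=-0.137, v=-2.016, θ₁=0.155, ω₁=3.770, θ₂=0.198, ω₂=1.619
apply F[7]=-10.000 → step 8: x=-0.181, v=-2.303, θ₁=0.238, ω₁=4.569, θ₂=0.230, ω₂=1.619
apply F[8]=-10.000 → step 9: x=-0.229, v=-2.550, θ₁=0.337, ω₁=5.254, θ₂=0.263, ω₂=1.674
apply F[9]=+9.010 → step 10: x=-0.278, v=-2.315, θ₁=0.438, ω₁=4.944, θ₂=0.296, ω₂=1.607
apply F[10]=+10.000 → step 11: x=-0.322, v=-2.080, θ₁=0.535, ω₁=4.781, θ₂=0.326, ω₂=1.437
apply F[11]=+10.000 → step 12: x=-0.361, v=-1.859, θ₁=0.631, ω₁=4.770, θ₂=0.353, ω₂=1.194
apply F[12]=+10.000 → step 13: x=-0.396, v=-1.642, θ₁=0.727, ω₁=4.867, θ₂=0.374, ω₂=0.906
apply F[13]=+10.000 → step 14: x=-0.427, v=-1.421, θ₁=0.826, ω₁=5.036, θ₂=0.389, ω₂=0.602
apply F[14]=+10.000 → step 15: x=-0.453, v=-1.191, θ₁=0.929, ω₁=5.249, θ₂=0.398, ω₂=0.309
apply F[15]=+10.000 → step 16: x=-0.474, v=-0.949, θ₁=1.036, ω₁=5.492, θ₂=0.401, ω₂=0.050
apply F[16]=+10.000 → step 17: x=-0.491, v=-0.693, θ₁=1.149, ω₁=5.757, θ₂=0.400, ω₂=-0.155
apply F[17]=+10.000 → step 18: x=-0.502, v=-0.422, θ₁=1.266, ω₁=6.047, θ₂=0.396, ω₂=-0.289
apply F[18]=+10.000 → step 19: x=-0.508, v=-0.135, θ₁=1.391, ω₁=6.373, θ₂=0.389, ω₂=-0.337
apply F[19]=+10.000 → step 20: x=-0.507, v=0.168, θ₁=1.522, ω₁=6.751, θ₂=0.383, ω₂=-0.278
apply F[20]=+10.000 → step 21: x=-0.501, v=0.489, θ₁=1.661, ω₁=7.205, θ₂=0.379, ω₂=-0.086
apply F[21]=+10.000 → step 22: x=-0.488, v=0.832, θ₁=1.811, ω₁=7.769, θ₂=0.381, ω₂=0.281
apply F[22]=+10.000 → step 23: x=-0.467, v=1.202, θ₁=1.973, ω₁=8.492, θ₂=0.392, ω₂=0.891
apply F[23]=+10.000 → step 24: x=-0.439, v=1.608, θ₁=2.152, ω₁=9.443, θ₂=0.419, ω₂=1.854
apply F[24]=+10.000 → step 25: x=-0.403, v=2.059, θ₁=2.353, ω₁=10.715, θ₂=0.469, ω₂=3.348
apply F[25]=+10.000 → step 26: x=-0.357, v=2.556, θ₁=2.583, ω₁=12.390, θ₂=0.558, ω₂=5.651
apply F[26]=+10.000 → step 27: x=-0.300, v=3.062, θ₁=2.851, ω₁=14.352, θ₂=0.703, ω₂=9.074
apply F[27]=+10.000 → step 28: x=-0.235, v=3.453, θ₁=3.154, ω₁=15.743, θ₂=0.927, ω₂=13.397
apply F[28]=+10.000 → step 29: x=-0.164, v=3.652, θ₁=3.465, ω₁=14.976, θ₂=1.234, ω₂=17.021
max |θ₂| = 1.234 ≤ 1.301 over all 30 states.

Answer: never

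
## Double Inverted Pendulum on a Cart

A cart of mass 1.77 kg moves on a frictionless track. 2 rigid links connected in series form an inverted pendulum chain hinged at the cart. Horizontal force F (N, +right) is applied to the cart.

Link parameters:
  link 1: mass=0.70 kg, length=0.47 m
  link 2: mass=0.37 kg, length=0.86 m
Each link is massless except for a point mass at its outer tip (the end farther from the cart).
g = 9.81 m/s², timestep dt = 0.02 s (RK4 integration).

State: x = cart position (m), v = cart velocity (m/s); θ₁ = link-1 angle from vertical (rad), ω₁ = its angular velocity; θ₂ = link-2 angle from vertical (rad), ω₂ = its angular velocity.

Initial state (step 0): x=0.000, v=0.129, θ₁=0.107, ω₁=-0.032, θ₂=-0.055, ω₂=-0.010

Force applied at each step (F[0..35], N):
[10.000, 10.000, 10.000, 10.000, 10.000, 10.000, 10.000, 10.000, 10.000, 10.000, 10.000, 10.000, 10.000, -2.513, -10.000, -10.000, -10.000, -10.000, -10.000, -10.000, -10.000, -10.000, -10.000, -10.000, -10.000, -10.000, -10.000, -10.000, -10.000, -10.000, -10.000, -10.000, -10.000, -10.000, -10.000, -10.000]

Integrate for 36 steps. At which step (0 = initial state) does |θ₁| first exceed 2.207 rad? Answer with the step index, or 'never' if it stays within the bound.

apply F[0]=+10.000 → step 1: x=0.004, v=0.229, θ₁=0.105, ω₁=-0.163, θ₂=-0.056, ω₂=-0.068
apply F[1]=+10.000 → step 2: x=0.009, v=0.329, θ₁=0.100, ω₁=-0.297, θ₂=-0.058, ω₂=-0.125
apply F[2]=+10.000 → step 3: x=0.017, v=0.431, θ₁=0.093, ω₁=-0.436, θ₂=-0.061, ω₂=-0.181
apply F[3]=+10.000 → step 4: x=0.026, v=0.533, θ₁=0.083, ω₁=-0.583, θ₂=-0.065, ω₂=-0.234
apply F[4]=+10.000 → step 5: x=0.038, v=0.637, θ₁=0.070, ω₁=-0.740, θ₂=-0.070, ω₂=-0.284
apply F[5]=+10.000 → step 6: x=0.052, v=0.743, θ₁=0.053, ω₁=-0.910, θ₂=-0.076, ω₂=-0.331
apply F[6]=+10.000 → step 7: x=0.068, v=0.851, θ₁=0.033, ω₁=-1.096, θ₂=-0.083, ω₂=-0.372
apply F[7]=+10.000 → step 8: x=0.086, v=0.961, θ₁=0.009, ω₁=-1.300, θ₂=-0.091, ω₂=-0.407
apply F[8]=+10.000 → step 9: x=0.106, v=1.075, θ₁=-0.019, ω₁=-1.526, θ₂=-0.100, ω₂=-0.435
apply F[9]=+10.000 → step 10: x=0.129, v=1.191, θ₁=-0.052, ω₁=-1.775, θ₂=-0.108, ω₂=-0.456
apply F[10]=+10.000 → step 11: x=0.154, v=1.311, θ₁=-0.090, ω₁=-2.051, θ₂=-0.118, ω₂=-0.467
apply F[11]=+10.000 → step 12: x=0.181, v=1.433, θ₁=-0.134, ω₁=-2.354, θ₂=-0.127, ω₂=-0.470
apply F[12]=+10.000 → step 13: x=0.211, v=1.556, θ₁=-0.184, ω₁=-2.683, θ₂=-0.136, ω₂=-0.465
apply F[13]=-2.513 → step 14: x=0.242, v=1.544, θ₁=-0.239, ω₁=-2.754, θ₂=-0.146, ω₂=-0.449
apply F[14]=-10.000 → step 15: x=0.272, v=1.453, θ₁=-0.293, ω₁=-2.696, θ₂=-0.154, ω₂=-0.420
apply F[15]=-10.000 → step 16: x=0.300, v=1.367, θ₁=-0.347, ω₁=-2.679, θ₂=-0.162, ω₂=-0.379
apply F[16]=-10.000 → step 17: x=0.327, v=1.285, θ₁=-0.401, ω₁=-2.700, θ₂=-0.169, ω₂=-0.328
apply F[17]=-10.000 → step 18: x=0.352, v=1.206, θ₁=-0.455, ω₁=-2.758, θ₂=-0.175, ω₂=-0.267
apply F[18]=-10.000 → step 19: x=0.375, v=1.130, θ₁=-0.511, ω₁=-2.848, θ₂=-0.180, ω₂=-0.198
apply F[19]=-10.000 → step 20: x=0.397, v=1.054, θ₁=-0.569, ω₁=-2.969, θ₂=-0.183, ω₂=-0.123
apply F[20]=-10.000 → step 21: x=0.417, v=0.978, θ₁=-0.630, ω₁=-3.116, θ₂=-0.185, ω₂=-0.045
apply F[21]=-10.000 → step 22: x=0.436, v=0.900, θ₁=-0.694, ω₁=-3.286, θ₂=-0.185, ω₂=0.032
apply F[22]=-10.000 → step 23: x=0.453, v=0.820, θ₁=-0.762, ω₁=-3.476, θ₂=-0.184, ω₂=0.107
apply F[23]=-10.000 → step 24: x=0.469, v=0.735, θ₁=-0.833, ω₁=-3.683, θ₂=-0.181, ω₂=0.174
apply F[24]=-10.000 → step 25: x=0.483, v=0.645, θ₁=-0.909, ω₁=-3.906, θ₂=-0.177, ω₂=0.230
apply F[25]=-10.000 → step 26: x=0.495, v=0.548, θ₁=-0.989, ω₁=-4.142, θ₂=-0.172, ω₂=0.270
apply F[26]=-10.000 → step 27: x=0.505, v=0.443, θ₁=-1.075, ω₁=-4.393, θ₂=-0.166, ω₂=0.290
apply F[27]=-10.000 → step 28: x=0.512, v=0.328, θ₁=-1.165, ω₁=-4.660, θ₂=-0.160, ω₂=0.286
apply F[28]=-10.000 → step 29: x=0.518, v=0.203, θ₁=-1.261, ω₁=-4.946, θ₂=-0.155, ω₂=0.251
apply F[29]=-10.000 → step 30: x=0.520, v=0.065, θ₁=-1.363, ω₁=-5.257, θ₂=-0.151, ω₂=0.182
apply F[30]=-10.000 → step 31: x=0.520, v=-0.087, θ₁=-1.472, ω₁=-5.599, θ₂=-0.148, ω₂=0.072
apply F[31]=-10.000 → step 32: x=0.517, v=-0.255, θ₁=-1.588, ω₁=-5.983, θ₂=-0.148, ω₂=-0.089
apply F[32]=-10.000 → step 33: x=0.510, v=-0.443, θ₁=-1.711, ω₁=-6.420, θ₂=-0.152, ω₂=-0.308
apply F[33]=-10.000 → step 34: x=0.499, v=-0.654, θ₁=-1.845, ω₁=-6.928, θ₂=-0.161, ω₂=-0.602
apply F[34]=-10.000 → step 35: x=0.483, v=-0.892, θ₁=-1.989, ω₁=-7.528, θ₂=-0.176, ω₂=-0.986
apply F[35]=-10.000 → step 36: x=0.463, v=-1.161, θ₁=-2.147, ω₁=-8.247, θ₂=-0.201, ω₂=-1.486
max |θ₁| = 2.147 ≤ 2.207 over all 37 states.

Answer: never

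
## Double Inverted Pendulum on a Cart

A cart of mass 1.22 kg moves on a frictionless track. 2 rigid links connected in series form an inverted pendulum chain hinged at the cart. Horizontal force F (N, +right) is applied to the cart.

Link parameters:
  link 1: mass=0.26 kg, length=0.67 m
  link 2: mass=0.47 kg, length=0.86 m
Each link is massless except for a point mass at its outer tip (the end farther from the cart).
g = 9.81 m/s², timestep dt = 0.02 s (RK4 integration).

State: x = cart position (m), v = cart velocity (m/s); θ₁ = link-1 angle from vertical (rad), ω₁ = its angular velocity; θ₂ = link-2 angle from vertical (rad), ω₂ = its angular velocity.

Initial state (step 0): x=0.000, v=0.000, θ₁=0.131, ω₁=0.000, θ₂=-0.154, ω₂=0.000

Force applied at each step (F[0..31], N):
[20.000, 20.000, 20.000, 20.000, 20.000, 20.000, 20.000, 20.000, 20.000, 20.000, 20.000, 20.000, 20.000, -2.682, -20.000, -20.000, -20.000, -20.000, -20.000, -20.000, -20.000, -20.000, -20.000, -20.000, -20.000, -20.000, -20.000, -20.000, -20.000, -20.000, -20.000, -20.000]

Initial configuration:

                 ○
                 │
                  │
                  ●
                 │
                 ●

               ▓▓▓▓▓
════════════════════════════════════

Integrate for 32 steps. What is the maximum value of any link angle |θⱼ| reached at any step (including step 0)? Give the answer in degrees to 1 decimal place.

Answer: 154.2°

Derivation:
apply F[0]=+20.000 → step 1: x=0.003, v=0.312, θ₁=0.128, ω₁=-0.274, θ₂=-0.156, ω₂=-0.188
apply F[1]=+20.000 → step 2: x=0.012, v=0.625, θ₁=0.120, ω₁=-0.556, θ₂=-0.162, ω₂=-0.372
apply F[2]=+20.000 → step 3: x=0.028, v=0.939, θ₁=0.106, ω₁=-0.851, θ₂=-0.171, ω₂=-0.548
apply F[3]=+20.000 → step 4: x=0.050, v=1.257, θ₁=0.086, ω₁=-1.167, θ₂=-0.183, ω₂=-0.709
apply F[4]=+20.000 → step 5: x=0.078, v=1.577, θ₁=0.059, ω₁=-1.511, θ₂=-0.199, ω₂=-0.852
apply F[5]=+20.000 → step 6: x=0.113, v=1.901, θ₁=0.025, ω₁=-1.891, θ₂=-0.217, ω₂=-0.970
apply F[6]=+20.000 → step 7: x=0.154, v=2.229, θ₁=-0.017, ω₁=-2.312, θ₂=-0.238, ω₂=-1.058
apply F[7]=+20.000 → step 8: x=0.202, v=2.558, θ₁=-0.068, ω₁=-2.778, θ₂=-0.259, ω₂=-1.110
apply F[8]=+20.000 → step 9: x=0.257, v=2.888, θ₁=-0.128, ω₁=-3.287, θ₂=-0.282, ω₂=-1.125
apply F[9]=+20.000 → step 10: x=0.318, v=3.211, θ₁=-0.199, ω₁=-3.827, θ₂=-0.304, ω₂=-1.108
apply F[10]=+20.000 → step 11: x=0.385, v=3.522, θ₁=-0.281, ω₁=-4.371, θ₂=-0.326, ω₂=-1.080
apply F[11]=+20.000 → step 12: x=0.459, v=3.810, θ₁=-0.374, ω₁=-4.876, θ₂=-0.347, ω₂=-1.075
apply F[12]=+20.000 → step 13: x=0.537, v=4.067, θ₁=-0.476, ω₁=-5.294, θ₂=-0.369, ω₂=-1.138
apply F[13]=-2.682 → step 14: x=0.618, v=3.973, θ₁=-0.581, ω₁=-5.253, θ₂=-0.393, ω₂=-1.216
apply F[14]=-20.000 → step 15: x=0.694, v=3.641, θ₁=-0.684, ω₁=-5.014, θ₂=-0.417, ω₂=-1.225
apply F[15]=-20.000 → step 16: x=0.763, v=3.320, θ₁=-0.782, ω₁=-4.859, θ₂=-0.442, ω₂=-1.209
apply F[16]=-20.000 → step 17: x=0.827, v=3.006, θ₁=-0.879, ω₁=-4.780, θ₂=-0.466, ω₂=-1.171
apply F[17]=-20.000 → step 18: x=0.884, v=2.695, θ₁=-0.974, ω₁=-4.764, θ₂=-0.488, ω₂=-1.120
apply F[18]=-20.000 → step 19: x=0.935, v=2.385, θ₁=-1.070, ω₁=-4.802, θ₂=-0.510, ω₂=-1.064
apply F[19]=-20.000 → step 20: x=0.979, v=2.072, θ₁=-1.166, ω₁=-4.885, θ₂=-0.531, ω₂=-1.013
apply F[20]=-20.000 → step 21: x=1.017, v=1.754, θ₁=-1.265, ω₁=-5.008, θ₂=-0.551, ω₂=-0.977
apply F[21]=-20.000 → step 22: x=1.049, v=1.429, θ₁=-1.367, ω₁=-5.166, θ₂=-0.570, ω₂=-0.966
apply F[22]=-20.000 → step 23: x=1.074, v=1.096, θ₁=-1.472, ω₁=-5.356, θ₂=-0.590, ω₂=-0.988
apply F[23]=-20.000 → step 24: x=1.093, v=0.752, θ₁=-1.581, ω₁=-5.579, θ₂=-0.610, ω₂=-1.056
apply F[24]=-20.000 → step 25: x=1.104, v=0.398, θ₁=-1.695, ω₁=-5.836, θ₂=-0.632, ω₂=-1.180
apply F[25]=-20.000 → step 26: x=1.109, v=0.031, θ₁=-1.815, ω₁=-6.129, θ₂=-0.658, ω₂=-1.373
apply F[26]=-20.000 → step 27: x=1.106, v=-0.349, θ₁=-1.941, ω₁=-6.462, θ₂=-0.688, ω₂=-1.653
apply F[27]=-20.000 → step 28: x=1.095, v=-0.743, θ₁=-2.074, ω₁=-6.838, θ₂=-0.725, ω₂=-2.038
apply F[28]=-20.000 → step 29: x=1.076, v=-1.151, θ₁=-2.215, ω₁=-7.256, θ₂=-0.770, ω₂=-2.551
apply F[29]=-20.000 → step 30: x=1.049, v=-1.570, θ₁=-2.364, ω₁=-7.709, θ₂=-0.828, ω₂=-3.215
apply F[30]=-20.000 → step 31: x=1.013, v=-1.996, θ₁=-2.523, ω₁=-8.174, θ₂=-0.900, ω₂=-4.052
apply F[31]=-20.000 → step 32: x=0.969, v=-2.420, θ₁=-2.691, ω₁=-8.602, θ₂=-0.991, ω₂=-5.071
Max |angle| over trajectory = 2.691 rad = 154.2°.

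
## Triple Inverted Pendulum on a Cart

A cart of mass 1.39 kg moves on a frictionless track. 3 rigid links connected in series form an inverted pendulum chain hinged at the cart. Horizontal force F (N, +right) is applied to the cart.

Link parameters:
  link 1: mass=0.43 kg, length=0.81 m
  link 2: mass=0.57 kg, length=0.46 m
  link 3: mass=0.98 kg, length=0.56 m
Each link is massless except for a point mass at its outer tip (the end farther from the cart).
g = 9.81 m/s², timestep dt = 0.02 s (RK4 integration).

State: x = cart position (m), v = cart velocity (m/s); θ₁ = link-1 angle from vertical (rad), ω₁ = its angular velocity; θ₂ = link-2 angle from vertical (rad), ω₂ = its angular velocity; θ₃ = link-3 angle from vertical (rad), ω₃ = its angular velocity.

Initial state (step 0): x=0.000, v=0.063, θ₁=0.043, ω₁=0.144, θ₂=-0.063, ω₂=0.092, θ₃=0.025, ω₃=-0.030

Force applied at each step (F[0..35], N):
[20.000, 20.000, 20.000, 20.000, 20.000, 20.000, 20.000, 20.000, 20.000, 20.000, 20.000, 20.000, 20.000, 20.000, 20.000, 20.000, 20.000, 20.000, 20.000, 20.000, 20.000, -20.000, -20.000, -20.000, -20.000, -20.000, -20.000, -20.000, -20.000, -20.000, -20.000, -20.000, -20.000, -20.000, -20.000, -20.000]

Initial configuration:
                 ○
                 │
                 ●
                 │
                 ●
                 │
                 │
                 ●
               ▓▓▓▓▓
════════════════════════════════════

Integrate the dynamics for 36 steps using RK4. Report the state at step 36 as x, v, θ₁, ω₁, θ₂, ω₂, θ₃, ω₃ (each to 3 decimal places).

apply F[0]=+20.000 → step 1: x=0.004, v=0.338, θ₁=0.044, ω₁=-0.092, θ₂=-0.064, ω₂=-0.183, θ₃=0.025, ω₃=0.054
apply F[1]=+20.000 → step 2: x=0.014, v=0.615, θ₁=0.039, ω₁=-0.330, θ₂=-0.070, ω₂=-0.461, θ₃=0.027, ω₃=0.141
apply F[2]=+20.000 → step 3: x=0.029, v=0.893, θ₁=0.030, ω₁=-0.573, θ₂=-0.082, ω₂=-0.743, θ₃=0.031, ω₃=0.235
apply F[3]=+20.000 → step 4: x=0.049, v=1.175, θ₁=0.016, ω₁=-0.827, θ₂=-0.100, ω₂=-1.024, θ₃=0.037, ω₃=0.339
apply F[4]=+20.000 → step 5: x=0.076, v=1.461, θ₁=-0.003, ω₁=-1.097, θ₂=-0.123, ω₂=-1.299, θ₃=0.045, ω₃=0.452
apply F[5]=+20.000 → step 6: x=0.108, v=1.751, θ₁=-0.028, ω₁=-1.389, θ₂=-0.152, ω₂=-1.554, θ₃=0.055, ω₃=0.569
apply F[6]=+20.000 → step 7: x=0.146, v=2.046, θ₁=-0.059, ω₁=-1.706, θ₂=-0.185, ω₂=-1.773, θ₃=0.067, ω₃=0.679
apply F[7]=+20.000 → step 8: x=0.190, v=2.342, θ₁=-0.096, ω₁=-2.051, θ₂=-0.222, ω₂=-1.934, θ₃=0.082, ω₃=0.768
apply F[8]=+20.000 → step 9: x=0.239, v=2.636, θ₁=-0.141, ω₁=-2.424, θ₂=-0.262, ω₂=-2.017, θ₃=0.098, ω₃=0.816
apply F[9]=+20.000 → step 10: x=0.295, v=2.924, θ₁=-0.193, ω₁=-2.818, θ₂=-0.302, ω₂=-2.009, θ₃=0.114, ω₃=0.804
apply F[10]=+20.000 → step 11: x=0.356, v=3.200, θ₁=-0.254, ω₁=-3.222, θ₂=-0.342, ω₂=-1.908, θ₃=0.129, ω₃=0.716
apply F[11]=+20.000 → step 12: x=0.423, v=3.457, θ₁=-0.322, ω₁=-3.619, θ₂=-0.378, ω₂=-1.732, θ₃=0.142, ω₃=0.540
apply F[12]=+20.000 → step 13: x=0.494, v=3.688, θ₁=-0.398, ω₁=-3.987, θ₂=-0.411, ω₂=-1.514, θ₃=0.150, ω₃=0.270
apply F[13]=+20.000 → step 14: x=0.570, v=3.887, θ₁=-0.481, ω₁=-4.304, θ₂=-0.439, ω₂=-1.305, θ₃=0.152, ω₃=-0.088
apply F[14]=+20.000 → step 15: x=0.650, v=4.052, θ₁=-0.570, ω₁=-4.550, θ₂=-0.463, ω₂=-1.160, θ₃=0.146, ω₃=-0.516
apply F[15]=+20.000 → step 16: x=0.732, v=4.185, θ₁=-0.663, ω₁=-4.718, θ₂=-0.486, ω₂=-1.123, θ₃=0.131, ω₃=-0.989
apply F[16]=+20.000 → step 17: x=0.817, v=4.291, θ₁=-0.758, ω₁=-4.811, θ₂=-0.509, ω₂=-1.217, θ₃=0.107, ω₃=-1.479
apply F[17]=+20.000 → step 18: x=0.904, v=4.375, θ₁=-0.855, ω₁=-4.839, θ₂=-0.536, ω₂=-1.437, θ₃=0.072, ω₃=-1.968
apply F[18]=+20.000 → step 19: x=0.992, v=4.445, θ₁=-0.951, ω₁=-4.816, θ₂=-0.567, ω₂=-1.765, θ₃=0.028, ω₃=-2.445
apply F[19]=+20.000 → step 20: x=1.081, v=4.503, θ₁=-1.047, ω₁=-4.750, θ₂=-0.607, ω₂=-2.176, θ₃=-0.026, ω₃=-2.912
apply F[20]=+20.000 → step 21: x=1.172, v=4.550, θ₁=-1.141, ω₁=-4.644, θ₂=-0.655, ω₂=-2.646, θ₃=-0.088, ω₃=-3.372
apply F[21]=-20.000 → step 22: x=1.260, v=4.227, θ₁=-1.234, ω₁=-4.616, θ₂=-0.707, ω₂=-2.600, θ₃=-0.157, ω₃=-3.495
apply F[22]=-20.000 → step 23: x=1.341, v=3.902, θ₁=-1.326, ω₁=-4.620, θ₂=-0.759, ω₂=-2.564, θ₃=-0.228, ω₃=-3.617
apply F[23]=-20.000 → step 24: x=1.416, v=3.571, θ₁=-1.419, ω₁=-4.649, θ₂=-0.810, ω₂=-2.546, θ₃=-0.302, ω₃=-3.741
apply F[24]=-20.000 → step 25: x=1.484, v=3.234, θ₁=-1.512, ω₁=-4.699, θ₂=-0.861, ω₂=-2.559, θ₃=-0.378, ω₃=-3.871
apply F[25]=-20.000 → step 26: x=1.545, v=2.888, θ₁=-1.607, ω₁=-4.765, θ₂=-0.913, ω₂=-2.613, θ₃=-0.457, ω₃=-4.007
apply F[26]=-20.000 → step 27: x=1.599, v=2.531, θ₁=-1.703, ω₁=-4.841, θ₂=-0.966, ω₂=-2.722, θ₃=-0.538, ω₃=-4.150
apply F[27]=-20.000 → step 28: x=1.646, v=2.164, θ₁=-1.800, ω₁=-4.923, θ₂=-1.022, ω₂=-2.898, θ₃=-0.623, ω₃=-4.302
apply F[28]=-20.000 → step 29: x=1.686, v=1.784, θ₁=-1.900, ω₁=-5.005, θ₂=-1.082, ω₂=-3.154, θ₃=-0.710, ω₃=-4.462
apply F[29]=-20.000 → step 30: x=1.717, v=1.392, θ₁=-2.000, ω₁=-5.079, θ₂=-1.149, ω₂=-3.504, θ₃=-0.801, ω₃=-4.633
apply F[30]=-20.000 → step 31: x=1.741, v=0.988, θ₁=-2.103, ω₁=-5.134, θ₂=-1.223, ω₂=-3.959, θ₃=-0.896, ω₃=-4.817
apply F[31]=-20.000 → step 32: x=1.757, v=0.573, θ₁=-2.206, ω₁=-5.156, θ₂=-1.308, ω₂=-4.528, θ₃=-0.994, ω₃=-5.022
apply F[32]=-20.000 → step 33: x=1.764, v=0.147, θ₁=-2.308, ω₁=-5.124, θ₂=-1.405, ω₂=-5.218, θ₃=-1.097, ω₃=-5.256
apply F[33]=-20.000 → step 34: x=1.763, v=-0.288, θ₁=-2.410, ω₁=-5.012, θ₂=-1.517, ω₂=-6.027, θ₃=-1.205, ω₃=-5.538
apply F[34]=-20.000 → step 35: x=1.752, v=-0.732, θ₁=-2.508, ω₁=-4.787, θ₂=-1.647, ω₂=-6.951, θ₃=-1.319, ω₃=-5.896
apply F[35]=-20.000 → step 36: x=1.733, v=-1.186, θ₁=-2.601, ω₁=-4.416, θ₂=-1.796, ω₂=-7.975, θ₃=-1.441, ω₃=-6.375

Answer: x=1.733, v=-1.186, θ₁=-2.601, ω₁=-4.416, θ₂=-1.796, ω₂=-7.975, θ₃=-1.441, ω₃=-6.375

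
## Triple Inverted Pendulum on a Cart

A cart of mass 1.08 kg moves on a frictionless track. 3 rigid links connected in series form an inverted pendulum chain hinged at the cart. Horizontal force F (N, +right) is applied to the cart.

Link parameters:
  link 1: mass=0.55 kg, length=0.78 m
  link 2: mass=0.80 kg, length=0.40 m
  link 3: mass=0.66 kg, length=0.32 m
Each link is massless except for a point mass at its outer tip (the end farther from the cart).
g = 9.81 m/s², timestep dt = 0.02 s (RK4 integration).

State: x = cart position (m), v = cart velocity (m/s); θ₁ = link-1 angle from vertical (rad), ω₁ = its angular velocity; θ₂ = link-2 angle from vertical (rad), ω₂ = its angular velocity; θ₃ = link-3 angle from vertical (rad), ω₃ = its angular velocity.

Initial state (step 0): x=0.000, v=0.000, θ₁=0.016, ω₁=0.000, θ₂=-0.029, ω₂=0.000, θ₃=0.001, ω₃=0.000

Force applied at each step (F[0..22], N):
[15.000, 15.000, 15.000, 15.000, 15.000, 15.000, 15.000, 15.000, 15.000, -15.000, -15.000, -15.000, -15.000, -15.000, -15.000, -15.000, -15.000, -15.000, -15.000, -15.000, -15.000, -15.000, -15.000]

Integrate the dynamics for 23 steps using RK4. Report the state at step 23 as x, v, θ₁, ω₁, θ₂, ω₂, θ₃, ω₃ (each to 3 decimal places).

apply F[0]=+15.000 → step 1: x=0.003, v=0.272, θ₁=0.013, ω₁=-0.315, θ₂=-0.030, ω₂=-0.093, θ₃=0.001, ω₃=0.034
apply F[1]=+15.000 → step 2: x=0.011, v=0.547, θ₁=0.003, ω₁=-0.639, θ₂=-0.033, ω₂=-0.176, θ₃=0.002, ω₃=0.071
apply F[2]=+15.000 → step 3: x=0.025, v=0.826, θ₁=-0.013, ω₁=-0.979, θ₂=-0.037, ω₂=-0.242, θ₃=0.004, ω₃=0.110
apply F[3]=+15.000 → step 4: x=0.044, v=1.111, θ₁=-0.036, ω₁=-1.341, θ₂=-0.042, ω₂=-0.282, θ₃=0.007, ω₃=0.153
apply F[4]=+15.000 → step 5: x=0.069, v=1.402, θ₁=-0.067, ω₁=-1.729, θ₂=-0.048, ω₂=-0.290, θ₃=0.010, ω₃=0.197
apply F[5]=+15.000 → step 6: x=0.100, v=1.697, θ₁=-0.105, ω₁=-2.140, θ₂=-0.054, ω₂=-0.271, θ₃=0.015, ω₃=0.236
apply F[6]=+15.000 → step 7: x=0.137, v=1.991, θ₁=-0.152, ω₁=-2.562, θ₂=-0.059, ω₂=-0.237, θ₃=0.020, ω₃=0.265
apply F[7]=+15.000 → step 8: x=0.180, v=2.276, θ₁=-0.208, ω₁=-2.974, θ₂=-0.063, ω₂=-0.220, θ₃=0.025, ω₃=0.274
apply F[8]=+15.000 → step 9: x=0.228, v=2.541, θ₁=-0.271, ω₁=-3.348, θ₂=-0.068, ω₂=-0.258, θ₃=0.031, ω₃=0.260
apply F[9]=-15.000 → step 10: x=0.276, v=2.307, θ₁=-0.336, ω₁=-3.197, θ₂=-0.072, ω₂=-0.108, θ₃=0.036, ω₃=0.305
apply F[10]=-15.000 → step 11: x=0.320, v=2.088, θ₁=-0.399, ω₁=-3.107, θ₂=-0.072, ω₂=0.105, θ₃=0.043, ω₃=0.357
apply F[11]=-15.000 → step 12: x=0.360, v=1.878, θ₁=-0.461, ω₁=-3.065, θ₂=-0.067, ω₂=0.368, θ₃=0.050, ω₃=0.411
apply F[12]=-15.000 → step 13: x=0.395, v=1.673, θ₁=-0.522, ω₁=-3.058, θ₂=-0.057, ω₂=0.666, θ₃=0.059, ω₃=0.461
apply F[13]=-15.000 → step 14: x=0.427, v=1.469, θ₁=-0.583, ω₁=-3.074, θ₂=-0.040, ω₂=0.986, θ₃=0.069, ω₃=0.502
apply F[14]=-15.000 → step 15: x=0.454, v=1.264, θ₁=-0.645, ω₁=-3.104, θ₂=-0.017, ω₂=1.316, θ₃=0.079, ω₃=0.534
apply F[15]=-15.000 → step 16: x=0.477, v=1.056, θ₁=-0.708, ω₁=-3.140, θ₂=0.012, ω₂=1.647, θ₃=0.090, ω₃=0.555
apply F[16]=-15.000 → step 17: x=0.496, v=0.843, θ₁=-0.771, ω₁=-3.178, θ₂=0.049, ω₂=1.973, θ₃=0.101, ω₃=0.566
apply F[17]=-15.000 → step 18: x=0.511, v=0.626, θ₁=-0.835, ω₁=-3.215, θ₂=0.091, ω₂=2.288, θ₃=0.113, ω₃=0.570
apply F[18]=-15.000 → step 19: x=0.521, v=0.405, θ₁=-0.899, ω₁=-3.248, θ₂=0.140, ω₂=2.590, θ₃=0.124, ω₃=0.571
apply F[19]=-15.000 → step 20: x=0.527, v=0.180, θ₁=-0.965, ω₁=-3.277, θ₂=0.195, ω₂=2.881, θ₃=0.136, ω₃=0.571
apply F[20]=-15.000 → step 21: x=0.529, v=-0.046, θ₁=-1.030, ω₁=-3.302, θ₂=0.255, ω₂=3.160, θ₃=0.147, ω₃=0.575
apply F[21]=-15.000 → step 22: x=0.525, v=-0.274, θ₁=-1.097, ω₁=-3.323, θ₂=0.321, ω₂=3.431, θ₃=0.159, ω₃=0.589
apply F[22]=-15.000 → step 23: x=0.518, v=-0.501, θ₁=-1.163, ω₁=-3.341, θ₂=0.392, ω₂=3.695, θ₃=0.171, ω₃=0.616

Answer: x=0.518, v=-0.501, θ₁=-1.163, ω₁=-3.341, θ₂=0.392, ω₂=3.695, θ₃=0.171, ω₃=0.616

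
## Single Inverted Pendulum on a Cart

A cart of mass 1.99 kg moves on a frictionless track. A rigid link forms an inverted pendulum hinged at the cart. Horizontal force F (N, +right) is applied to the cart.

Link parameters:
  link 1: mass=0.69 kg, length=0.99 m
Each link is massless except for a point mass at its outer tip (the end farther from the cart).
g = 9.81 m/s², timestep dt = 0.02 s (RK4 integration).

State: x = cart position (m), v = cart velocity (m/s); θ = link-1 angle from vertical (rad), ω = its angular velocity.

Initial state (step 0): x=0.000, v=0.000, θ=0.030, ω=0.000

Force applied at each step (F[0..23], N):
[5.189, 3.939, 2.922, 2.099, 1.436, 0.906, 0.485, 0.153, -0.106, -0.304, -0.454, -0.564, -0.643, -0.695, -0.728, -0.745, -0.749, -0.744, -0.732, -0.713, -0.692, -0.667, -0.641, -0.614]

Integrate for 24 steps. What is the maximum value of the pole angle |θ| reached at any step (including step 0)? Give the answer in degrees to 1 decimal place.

Answer: 1.7°

Derivation:
apply F[0]=+5.189 → step 1: x=0.001, v=0.050, θ=0.030, ω=-0.045
apply F[1]=+3.939 → step 2: x=0.002, v=0.088, θ=0.028, ω=-0.077
apply F[2]=+2.922 → step 3: x=0.004, v=0.115, θ=0.027, ω=-0.099
apply F[3]=+2.099 → step 4: x=0.006, v=0.135, θ=0.024, ω=-0.114
apply F[4]=+1.436 → step 5: x=0.009, v=0.147, θ=0.022, ω=-0.122
apply F[5]=+0.906 → step 6: x=0.012, v=0.155, θ=0.020, ω=-0.126
apply F[6]=+0.485 → step 7: x=0.015, v=0.159, θ=0.017, ω=-0.126
apply F[7]=+0.153 → step 8: x=0.019, v=0.159, θ=0.015, ω=-0.123
apply F[8]=-0.106 → step 9: x=0.022, v=0.157, θ=0.012, ω=-0.118
apply F[9]=-0.304 → step 10: x=0.025, v=0.153, θ=0.010, ω=-0.112
apply F[10]=-0.454 → step 11: x=0.028, v=0.148, θ=0.008, ω=-0.105
apply F[11]=-0.564 → step 12: x=0.031, v=0.142, θ=0.006, ω=-0.098
apply F[12]=-0.643 → step 13: x=0.034, v=0.135, θ=0.004, ω=-0.090
apply F[13]=-0.695 → step 14: x=0.036, v=0.128, θ=0.002, ω=-0.082
apply F[14]=-0.728 → step 15: x=0.039, v=0.121, θ=0.001, ω=-0.075
apply F[15]=-0.745 → step 16: x=0.041, v=0.113, θ=-0.001, ω=-0.067
apply F[16]=-0.749 → step 17: x=0.043, v=0.106, θ=-0.002, ω=-0.060
apply F[17]=-0.744 → step 18: x=0.045, v=0.099, θ=-0.003, ω=-0.053
apply F[18]=-0.732 → step 19: x=0.047, v=0.091, θ=-0.004, ω=-0.047
apply F[19]=-0.713 → step 20: x=0.049, v=0.085, θ=-0.005, ω=-0.041
apply F[20]=-0.692 → step 21: x=0.051, v=0.078, θ=-0.006, ω=-0.035
apply F[21]=-0.667 → step 22: x=0.052, v=0.072, θ=-0.007, ω=-0.030
apply F[22]=-0.641 → step 23: x=0.053, v=0.066, θ=-0.007, ω=-0.025
apply F[23]=-0.614 → step 24: x=0.055, v=0.060, θ=-0.008, ω=-0.021
Max |angle| over trajectory = 0.030 rad = 1.7°.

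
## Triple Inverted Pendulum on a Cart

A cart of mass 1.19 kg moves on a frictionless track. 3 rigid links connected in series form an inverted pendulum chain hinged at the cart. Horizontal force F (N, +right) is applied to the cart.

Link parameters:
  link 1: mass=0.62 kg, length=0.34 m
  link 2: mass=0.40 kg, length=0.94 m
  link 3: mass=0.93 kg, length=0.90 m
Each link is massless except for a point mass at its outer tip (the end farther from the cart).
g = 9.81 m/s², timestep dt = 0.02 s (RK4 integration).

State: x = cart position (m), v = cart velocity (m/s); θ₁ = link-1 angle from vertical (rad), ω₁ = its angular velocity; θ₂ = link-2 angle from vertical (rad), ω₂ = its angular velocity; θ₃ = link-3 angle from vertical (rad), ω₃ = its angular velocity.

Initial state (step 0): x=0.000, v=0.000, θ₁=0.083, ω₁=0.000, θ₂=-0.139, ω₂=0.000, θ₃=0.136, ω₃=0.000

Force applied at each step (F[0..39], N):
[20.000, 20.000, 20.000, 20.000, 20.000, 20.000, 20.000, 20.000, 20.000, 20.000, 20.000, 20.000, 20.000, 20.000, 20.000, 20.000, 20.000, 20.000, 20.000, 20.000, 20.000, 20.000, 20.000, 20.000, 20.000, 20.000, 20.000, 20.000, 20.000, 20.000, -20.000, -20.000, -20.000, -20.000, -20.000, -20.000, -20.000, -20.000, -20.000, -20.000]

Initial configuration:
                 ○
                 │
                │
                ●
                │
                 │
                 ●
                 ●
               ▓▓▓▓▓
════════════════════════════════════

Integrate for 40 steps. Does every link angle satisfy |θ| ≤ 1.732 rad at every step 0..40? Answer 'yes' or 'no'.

apply F[0]=+20.000 → step 1: x=0.003, v=0.312, θ₁=0.077, ω₁=-0.637, θ₂=-0.141, ω₂=-0.242, θ₃=0.138, ω₃=0.169
apply F[1]=+20.000 → step 2: x=0.013, v=0.629, θ₁=0.057, ω₁=-1.316, θ₂=-0.149, ω₂=-0.469, θ₃=0.143, ω₃=0.333
apply F[2]=+20.000 → step 3: x=0.028, v=0.955, θ₁=0.023, ω₁=-2.078, θ₂=-0.160, ω₂=-0.665, θ₃=0.151, ω₃=0.485
apply F[3]=+20.000 → step 4: x=0.051, v=1.290, θ₁=-0.027, ω₁=-2.955, θ₂=-0.175, ω₂=-0.809, θ₃=0.162, ω₃=0.608
apply F[4]=+20.000 → step 5: x=0.080, v=1.633, θ₁=-0.096, ω₁=-3.947, θ₂=-0.192, ω₂=-0.882, θ₃=0.175, ω₃=0.681
apply F[5]=+20.000 → step 6: x=0.116, v=1.968, θ₁=-0.185, ω₁=-5.002, θ₂=-0.210, ω₂=-0.875, θ₃=0.189, ω₃=0.671
apply F[6]=+20.000 → step 7: x=0.158, v=2.272, θ₁=-0.295, ω₁=-5.994, θ₂=-0.226, ω₂=-0.811, θ₃=0.201, ω₃=0.557
apply F[7]=+20.000 → step 8: x=0.207, v=2.522, θ₁=-0.423, ω₁=-6.779, θ₂=-0.242, ω₂=-0.745, θ₃=0.210, ω₃=0.347
apply F[8]=+20.000 → step 9: x=0.259, v=2.711, θ₁=-0.565, ω₁=-7.296, θ₂=-0.257, ω₂=-0.737, θ₃=0.215, ω₃=0.079
apply F[9]=+20.000 → step 10: x=0.315, v=2.851, θ₁=-0.714, ω₁=-7.591, θ₂=-0.272, ω₂=-0.817, θ₃=0.213, ω₃=-0.201
apply F[10]=+20.000 → step 11: x=0.373, v=2.956, θ₁=-0.867, ω₁=-7.749, θ₂=-0.290, ω₂=-0.982, θ₃=0.207, ω₃=-0.468
apply F[11]=+20.000 → step 12: x=0.433, v=3.039, θ₁=-1.023, ω₁=-7.838, θ₂=-0.312, ω₂=-1.220, θ₃=0.195, ω₃=-0.713
apply F[12]=+20.000 → step 13: x=0.494, v=3.106, θ₁=-1.181, ω₁=-7.897, θ₂=-0.339, ω₂=-1.518, θ₃=0.178, ω₃=-0.936
apply F[13]=+20.000 → step 14: x=0.557, v=3.161, θ₁=-1.339, ω₁=-7.943, θ₂=-0.373, ω₂=-1.865, θ₃=0.157, ω₃=-1.142
apply F[14]=+20.000 → step 15: x=0.621, v=3.208, θ₁=-1.498, ω₁=-7.977, θ₂=-0.414, ω₂=-2.253, θ₃=0.133, ω₃=-1.338
apply F[15]=+20.000 → step 16: x=0.685, v=3.250, θ₁=-1.658, ω₁=-7.991, θ₂=-0.463, ω₂=-2.676, θ₃=0.104, ω₃=-1.529
apply F[16]=+20.000 → step 17: x=0.751, v=3.292, θ₁=-1.818, ω₁=-7.965, θ₂=-0.521, ω₂=-3.125, θ₃=0.071, ω₃=-1.723
apply F[17]=+20.000 → step 18: x=0.817, v=3.341, θ₁=-1.976, ω₁=-7.870, θ₂=-0.588, ω₂=-3.591, θ₃=0.035, ω₃=-1.927
apply F[18]=+20.000 → step 19: x=0.884, v=3.405, θ₁=-2.132, ω₁=-7.662, θ₂=-0.665, ω₂=-4.059, θ₃=-0.006, ω₃=-2.150
apply F[19]=+20.000 → step 20: x=0.953, v=3.495, θ₁=-2.281, ω₁=-7.289, θ₂=-0.751, ω₂=-4.508, θ₃=-0.051, ω₃=-2.400
apply F[20]=+20.000 → step 21: x=1.024, v=3.622, θ₁=-2.422, ω₁=-6.695, θ₂=-0.845, ω₂=-4.909, θ₃=-0.102, ω₃=-2.686
apply F[21]=+20.000 → step 22: x=1.098, v=3.792, θ₁=-2.547, ω₁=-5.838, θ₂=-0.946, ω₂=-5.231, θ₃=-0.159, ω₃=-3.015
apply F[22]=+20.000 → step 23: x=1.176, v=4.005, θ₁=-2.653, ω₁=-4.712, θ₂=-1.053, ω₂=-5.446, θ₃=-0.223, ω₃=-3.390
apply F[23]=+20.000 → step 24: x=1.259, v=4.254, θ₁=-2.734, ω₁=-3.352, θ₂=-1.163, ω₂=-5.547, θ₃=-0.295, ω₃=-3.808
apply F[24]=+20.000 → step 25: x=1.347, v=4.524, θ₁=-2.786, ω₁=-1.827, θ₂=-1.275, ω₂=-5.547, θ₃=-0.375, ω₃=-4.261
apply F[25]=+20.000 → step 26: x=1.440, v=4.804, θ₁=-2.807, ω₁=-0.206, θ₂=-1.385, ω₂=-5.476, θ₃=-0.465, ω₃=-4.744
apply F[26]=+20.000 → step 27: x=1.539, v=5.078, θ₁=-2.794, ω₁=1.452, θ₂=-1.493, ω₂=-5.371, θ₃=-0.565, ω₃=-5.265
apply F[27]=+20.000 → step 28: x=1.643, v=5.329, θ₁=-2.749, ω₁=3.110, θ₂=-1.600, ω₂=-5.259, θ₃=-0.676, ω₃=-5.851
apply F[28]=+20.000 → step 29: x=1.752, v=5.530, θ₁=-2.670, ω₁=4.729, θ₂=-1.704, ω₂=-5.139, θ₃=-0.800, ω₃=-6.556
apply F[29]=+20.000 → step 30: x=1.863, v=5.637, θ₁=-2.560, ω₁=6.228, θ₂=-1.805, ω₂=-4.948, θ₃=-0.940, ω₃=-7.464
apply F[30]=-20.000 → step 31: x=1.971, v=5.099, θ₁=-2.439, ω₁=5.861, θ₂=-1.898, ω₂=-4.337, θ₃=-1.098, ω₃=-8.365
apply F[31]=-20.000 → step 32: x=2.067, v=4.511, θ₁=-2.328, ω₁=5.255, θ₂=-1.976, ω₂=-3.461, θ₃=-1.275, ω₃=-9.345
apply F[32]=-20.000 → step 33: x=2.151, v=3.861, θ₁=-2.231, ω₁=4.380, θ₂=-2.035, ω₂=-2.345, θ₃=-1.472, ω₃=-10.399
apply F[33]=-20.000 → step 34: x=2.221, v=3.102, θ₁=-2.155, ω₁=3.168, θ₂=-2.069, ω₂=-1.105, θ₃=-1.691, ω₃=-11.498
apply F[34]=-20.000 → step 35: x=2.274, v=2.164, θ₁=-2.107, ω₁=1.518, θ₂=-2.081, ω₂=-0.102, θ₃=-1.931, ω₃=-12.390
apply F[35]=-20.000 → step 36: x=2.306, v=1.099, θ₁=-2.096, ω₁=-0.430, θ₂=-2.080, ω₂=-0.018, θ₃=-2.182, ω₃=-12.488
apply F[36]=-20.000 → step 37: x=2.318, v=0.136, θ₁=-2.123, ω₁=-2.224, θ₂=-2.089, ω₂=-0.989, θ₃=-2.425, ω₃=-11.709
apply F[37]=-20.000 → step 38: x=2.313, v=-0.648, θ₁=-2.183, ω₁=-3.760, θ₂=-2.122, ω₂=-2.397, θ₃=-2.648, ω₃=-10.624
apply F[38]=-20.000 → step 39: x=2.293, v=-1.342, θ₁=-2.273, ω₁=-5.206, θ₂=-2.185, ω₂=-3.850, θ₃=-2.849, ω₃=-9.498
apply F[39]=-20.000 → step 40: x=2.259, v=-2.039, θ₁=-2.392, ω₁=-6.708, θ₂=-2.276, ω₂=-5.266, θ₃=-3.027, ω₃=-8.272
Max |angle| over trajectory = 3.027 rad; bound = 1.732 → exceeded.

Answer: no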